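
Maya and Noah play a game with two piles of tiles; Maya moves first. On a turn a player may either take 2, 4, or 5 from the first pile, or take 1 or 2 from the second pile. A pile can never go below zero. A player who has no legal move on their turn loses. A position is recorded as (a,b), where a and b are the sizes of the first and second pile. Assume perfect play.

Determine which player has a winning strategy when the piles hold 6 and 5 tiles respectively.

Maya wins.

Use the standard recursion: the mover loses at a terminal position; elsewhere, the mover wins exactly when some move hands the opponent an L position.
No move ever increases a pile, so every position that can arise here has a ≤ 6 and b ≤ 5; it is enough to label the cells with 0 ≤ a ≤ 6 and 0 ≤ b ≤ 5.
Every move lowers a or b (never raises either), so fill the grid row by row in increasing a, and left to right within a row: each cell's successors are then already labelled.
      b=0  b=1  b=2  b=3  b=4  b=5
a=0:    L    W    W    L    W    W
a=1:    L    W    W    L    W    W
a=2:    W    L    W    W    L    W
a=3:    W    L    W    W    L    W
a=4:    W    W    L    W    W    L
a=5:    W    W    L    W    W    L
a=6:    W    W    W    W    W    W
Cells with no legal move (terminal, hence L): (0,0), (1,0).
The remaining L cells, each justified by listing all of its moves:
(0,3): L (options (0,2)(W), (0,1)(W) are all W)
(1,3): L (options (1,2)(W), (1,1)(W) are all W)
(2,1): L (options (0,1)(W), (2,0)(W) are all W)
(2,4): L (options (0,4)(W), (2,3)(W), (2,2)(W) are all W)
(3,1): L (options (1,1)(W), (3,0)(W) are all W)
(3,4): L (options (1,4)(W), (3,3)(W), (3,2)(W) are all W)
(4,2): L (options (2,2)(W), (0,2)(W), (4,1)(W), (4,0)(W) are all W)
(4,5): L (options (2,5)(W), (0,5)(W), (4,4)(W), (4,3)(W) are all W)
(5,2): L (options (3,2)(W), (1,2)(W), (0,2)(W), (5,1)(W), (5,0)(W) are all W)
(5,5): L (options (3,5)(W), (1,5)(W), (0,5)(W), (5,4)(W), (5,3)(W) are all W)
Every other cell has at least one move into one of the L cells above, so it is W.
The starting position (6,5) is W: Maya should move to (4,5), handing over an L position.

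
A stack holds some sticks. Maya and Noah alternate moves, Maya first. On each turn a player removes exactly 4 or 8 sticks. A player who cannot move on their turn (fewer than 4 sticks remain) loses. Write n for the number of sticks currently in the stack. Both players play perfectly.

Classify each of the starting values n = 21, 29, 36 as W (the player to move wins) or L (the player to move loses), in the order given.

21: W, 29: W, 36: L

Label each position W (a win for the player to move) or L (a loss). A position with no legal move is L; any other position is W exactly when some move reaches an L, and L when every move reaches a W.
n=0: no move → L
n=1: no move → L
n=2: no move → L
n=3: no move → L
n=4: can move to 0, which is L ⇒ W
n=5: can move to 1, which is L ⇒ W
n=6: can move to 2, which is L ⇒ W
n=7: can move to 3, which is L ⇒ W
n=8: can move to 0, which is L ⇒ W
n=9: can move to 1, which is L ⇒ W
n=10: can move to 2, which is L ⇒ W
n=11: can move to 3, which is L ⇒ W
n=12: moves to 8(W), 4(W); every one is W ⇒ L
n=13: moves to 9(W), 5(W); every one is W ⇒ L
n=14: moves to 10(W), 6(W); every one is W ⇒ L
n=15: moves to 11(W), 7(W); every one is W ⇒ L
n=16: can move to 12, which is L ⇒ W
n=17: can move to 13, which is L ⇒ W
n=18: can move to 14, which is L ⇒ W
n=19: can move to 15, which is L ⇒ W
n=20: can move to 12, which is L ⇒ W
n=21: can move to 13, which is L ⇒ W
n=22: can move to 14, which is L ⇒ W
n=23: can move to 15, which is L ⇒ W
n=24: moves to 20(W), 16(W); every one is W ⇒ L
n=25: moves to 21(W), 17(W); every one is W ⇒ L
n=26: moves to 22(W), 18(W); every one is W ⇒ L
n=27: moves to 23(W), 19(W); every one is W ⇒ L
n=28: can move to 24, which is L ⇒ W
n=29: can move to 25, which is L ⇒ W
n=30: can move to 26, which is L ⇒ W
n=31: can move to 27, which is L ⇒ W
n=32: can move to 24, which is L ⇒ W
n=33: can move to 25, which is L ⇒ W
n=34: can move to 26, which is L ⇒ W
n=35: can move to 27, which is L ⇒ W
n=36: moves to 32(W), 28(W); every one is W ⇒ L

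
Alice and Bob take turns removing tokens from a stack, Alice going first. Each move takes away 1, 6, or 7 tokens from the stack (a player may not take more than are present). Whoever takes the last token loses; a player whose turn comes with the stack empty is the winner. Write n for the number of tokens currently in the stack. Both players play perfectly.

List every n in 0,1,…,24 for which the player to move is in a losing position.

1, 3, 5, 13, 15, 17

Classify positions by backward induction: terminal positions (no move available) are W. From any other position, the mover wins iff some move reaches an L.
n=0: no move; the opponent has just taken the last token and therefore loses → W
n=1: L (sole option 0(W) is W)
n=2: W (go to 1, an L position)
n=3: L (sole option 2(W) is W)
n=4: W (go to 3, an L position)
n=5: L (sole option 4(W) is W)
n=6: W (go to 5, an L position)
n=7: W (go to 1, an L position)
n=8: W (go to 1, an L position)
n=9: W (go to 3, an L position)
n=10: W (go to 3, an L position)
n=11: W (go to 5, an L position)
n=12: W (go to 5, an L position)
n=13: L (options 12(W), 7(W), 6(W) are all W)
n=14: W (go to 13, an L position)
n=15: L (options 14(W), 9(W), 8(W) are all W)
n=16: W (go to 15, an L position)
n=17: L (options 16(W), 11(W), 10(W) are all W)
n=18: W (go to 17, an L position)
n=19: W (go to 13, an L position)
n=20: W (go to 13, an L position)
n=21: W (go to 15, an L position)
n=22: W (go to 15, an L position)
n=23: W (go to 17, an L position)
n=24: W (go to 17, an L position)
Reading off the rows marked L gives the requested list; there are 6 such values of n.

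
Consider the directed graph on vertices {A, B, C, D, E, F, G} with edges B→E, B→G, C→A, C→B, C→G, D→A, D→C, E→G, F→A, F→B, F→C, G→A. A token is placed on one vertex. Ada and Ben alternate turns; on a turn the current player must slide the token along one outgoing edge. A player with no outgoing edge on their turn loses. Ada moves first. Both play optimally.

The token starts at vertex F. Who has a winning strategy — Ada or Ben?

Positions with no move are L. A position that does have a move is losing for the player to move precisely when every available move leads to a winning position for the opponent. Fill in the labels:
Every edge goes from a vertex to one that appears earlier in the order A, G, E, B, C, D, F, so processing vertices in that order labels each vertex after all of its successors.
A: no outgoing edge → L
G: →A(L), so W
E: →G(W) only, which is W, so L
B: →E(L), so W
C: →A(L), so W
D: →A(L), so W
F: →A(L), so W
From F Ada can move to A, reaching an L position.

Ada wins.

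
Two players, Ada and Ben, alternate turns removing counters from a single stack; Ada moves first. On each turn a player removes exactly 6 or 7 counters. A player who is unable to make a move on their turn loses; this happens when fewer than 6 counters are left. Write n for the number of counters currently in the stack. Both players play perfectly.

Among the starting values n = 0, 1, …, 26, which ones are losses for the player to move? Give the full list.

Label each position W (a win for the player to move) or L (a loss). A position with no legal move is L; any other position is W exactly when some move reaches an L, and L when every move reaches a W.
n=0: no move → L
n=1: no move → L
n=2: no move → L
n=3: no move → L
n=4: no move → L
n=5: no move → L
n=6: →0(L), so W
n=7: →1(L), so W
n=8: →2(L), so W
n=9: →3(L), so W
n=10: →4(L), so W
n=11: →5(L), so W
n=12: →5(L), so W
n=13: →7(W), 6(W) — all W, so L
n=14: →8(W), 7(W) — all W, so L
n=15: →9(W), 8(W) — all W, so L
n=16: →10(W), 9(W) — all W, so L
n=17: →11(W), 10(W) — all W, so L
n=18: →12(W), 11(W) — all W, so L
n=19: →13(L), so W
n=20: →14(L), so W
n=21: →15(L), so W
n=22: →16(L), so W
n=23: →17(L), so W
n=24: →18(L), so W
n=25: →18(L), so W
n=26: →20(W), 19(W) — all W, so L
Reading off the rows marked L gives the requested list; there are 13 such values of n.

0, 1, 2, 3, 4, 5, 13, 14, 15, 16, 17, 18, 26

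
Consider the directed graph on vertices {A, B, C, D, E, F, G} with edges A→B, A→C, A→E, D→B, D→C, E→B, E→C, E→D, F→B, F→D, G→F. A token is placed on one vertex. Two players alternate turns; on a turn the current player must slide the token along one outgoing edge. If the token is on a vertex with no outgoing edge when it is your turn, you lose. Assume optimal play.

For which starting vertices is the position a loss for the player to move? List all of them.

B, C, G

Build the W/L table. Terminal = L. A non-terminal position is W if it has a move to some L; otherwise it is L.
Every edge goes from a vertex to one that appears earlier in the order B, C, D, E, F, G, A, so processing vertices in that order labels each vertex after all of its successors.
B: no outgoing edge → L
C: no outgoing edge → L
D: can move to C, which is L ⇒ W
E: can move to C, which is L ⇒ W
F: can move to B, which is L ⇒ W
G: the only move is to F(W), a W ⇒ L
A: can move to C, which is L ⇒ W
Reading off the rows marked L gives the requested list; there are 3 such vertices.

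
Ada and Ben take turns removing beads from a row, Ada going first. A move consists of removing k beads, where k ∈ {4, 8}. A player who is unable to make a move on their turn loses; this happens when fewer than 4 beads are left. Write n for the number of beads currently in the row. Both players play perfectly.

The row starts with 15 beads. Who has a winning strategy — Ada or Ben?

Classify positions by backward induction: terminal positions (no move available) are L. From any other position, the mover wins iff some move reaches an L.
n=0: no move → L
n=1: no move → L
n=2: no move → L
n=3: no move → L
n=4: W (go to 0, an L position)
n=5: W (go to 1, an L position)
n=6: W (go to 2, an L position)
n=7: W (go to 3, an L position)
n=8: W (go to 0, an L position)
n=9: W (go to 1, an L position)
n=10: W (go to 2, an L position)
n=11: W (go to 3, an L position)
n=12: L (options 8(W), 4(W) are all W)
n=13: L (options 9(W), 5(W) are all W)
n=14: L (options 10(W), 6(W) are all W)
n=15: L (options 11(W), 7(W) are all W)
Every move from 15 reaches a W position, so the mover loses.

Ben wins.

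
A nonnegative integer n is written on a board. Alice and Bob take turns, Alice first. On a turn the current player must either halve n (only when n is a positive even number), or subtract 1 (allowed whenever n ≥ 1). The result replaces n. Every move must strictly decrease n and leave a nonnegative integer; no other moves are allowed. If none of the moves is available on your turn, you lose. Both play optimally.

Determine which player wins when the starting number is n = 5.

Classify positions by backward induction: terminal positions (no move available) are L. From any other position, the mover wins iff some move reaches an L.
n=0: no move → L
n=1: reaches L-position 0 → W
n=2: only reaches 1(W), which is W → L
n=3: reaches L-position 2 → W
n=4: reaches L-position 2 → W
n=5: only reaches 4(W), which is W → L
The starting position 5 is L: whatever Alice does, the opponent receives a W position.

Bob wins.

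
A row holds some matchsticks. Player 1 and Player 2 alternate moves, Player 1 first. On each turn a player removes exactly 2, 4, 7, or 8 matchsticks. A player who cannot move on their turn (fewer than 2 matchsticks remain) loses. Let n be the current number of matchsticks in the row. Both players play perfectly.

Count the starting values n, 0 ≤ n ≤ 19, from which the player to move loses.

Classify positions by backward induction: terminal positions (no move available) are L. From any other position, the mover wins iff some move reaches an L.
n=0: no move → L
n=1: no move → L
n=2: reaches L-position 0 → W
n=3: reaches L-position 1 → W
n=4: reaches L-position 0 → W
n=5: reaches L-position 1 → W
n=6: only reaches 4(W), 2(W), all W → L
n=7: reaches L-position 0 → W
n=8: reaches L-position 6 → W
n=9: reaches L-position 1 → W
n=10: reaches L-position 6 → W
n=11: only reaches 9(W), 7(W), 4(W), 3(W), all W → L
n=12: only reaches 10(W), 8(W), 5(W), 4(W), all W → L
n=13: reaches L-position 11 → W
n=14: reaches L-position 12 → W
n=15: reaches L-position 11 → W
n=16: reaches L-position 12 → W
n=17: only reaches 15(W), 13(W), 10(W), 9(W), all W → L
n=18: reaches L-position 11 → W
n=19: reaches L-position 17 → W
L entries with 0 ≤ n ≤ 19: n = 0, 1, 6, 11, 12, 17; that makes 6.

6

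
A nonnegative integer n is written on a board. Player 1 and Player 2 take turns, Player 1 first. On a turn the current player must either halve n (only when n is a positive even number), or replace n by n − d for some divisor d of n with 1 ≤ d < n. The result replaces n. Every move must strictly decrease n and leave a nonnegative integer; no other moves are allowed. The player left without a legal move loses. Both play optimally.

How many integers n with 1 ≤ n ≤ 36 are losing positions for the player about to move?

18

Build the W/L table. Terminal = L. A non-terminal position is W if it has a move to some L; otherwise it is L.
n=0: no move → L
n=1: no move → L
n=2: can move to 1, which is L ⇒ W
n=3: the only move is to 2(W), a W ⇒ L
n=4: can move to 3, which is L ⇒ W
n=5: the only move is to 4(W), a W ⇒ L
n=6: can move to 3, which is L ⇒ W
n=7: the only move is to 6(W), a W ⇒ L
n=8: can move to 7, which is L ⇒ W
n=9: moves to 6(W), 8(W); every one is W ⇒ L
n=10: can move to 5, which is L ⇒ W
n=11: the only move is to 10(W), a W ⇒ L
n=12: can move to 9, which is L ⇒ W
n=13: the only move is to 12(W), a W ⇒ L
n=14: can move to 7, which is L ⇒ W
n=15: moves to 10(W), 12(W), 14(W); every one is W ⇒ L
n=16: can move to 15, which is L ⇒ W
n=17: the only move is to 16(W), a W ⇒ L
n=18: can move to 9, which is L ⇒ W
n=19: the only move is to 18(W), a W ⇒ L
n=20: can move to 15, which is L ⇒ W
n=21: moves to 14(W), 18(W), 20(W); every one is W ⇒ L
n=22: can move to 11, which is L ⇒ W
n=23: the only move is to 22(W), a W ⇒ L
n=24: can move to 21, which is L ⇒ W
n=25: moves to 20(W), 24(W); every one is W ⇒ L
n=26: can move to 13, which is L ⇒ W
n=27: moves to 18(W), 24(W), 26(W); every one is W ⇒ L
n=28: can move to 21, which is L ⇒ W
n=29: the only move is to 28(W), a W ⇒ L
n=30: can move to 15, which is L ⇒ W
n=31: the only move is to 30(W), a W ⇒ L
n=32: can move to 31, which is L ⇒ W
n=33: moves to 22(W), 30(W), 32(W); every one is W ⇒ L
n=34: can move to 17, which is L ⇒ W
n=35: moves to 28(W), 30(W), 34(W); every one is W ⇒ L
n=36: can move to 27, which is L ⇒ W
L entries with 1 ≤ n ≤ 36 (n=0 is outside the asked range and is not counted): n = 1, 3, 5, 7, 9, 11, 13, 15, 17, 19, 21, 23, 25, 27, 29, 31, 33, 35; that makes 18.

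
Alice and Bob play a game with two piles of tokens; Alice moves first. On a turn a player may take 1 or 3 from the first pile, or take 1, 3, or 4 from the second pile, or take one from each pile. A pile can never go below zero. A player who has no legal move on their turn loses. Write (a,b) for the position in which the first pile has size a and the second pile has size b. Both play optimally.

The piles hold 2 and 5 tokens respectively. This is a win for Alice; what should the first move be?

Label each position W (a win for the player to move) or L (a loss). A position with no legal move is L; any other position is W exactly when some move reaches an L, and L when every move reaches a W.
No move ever increases a pile, so every position that can arise here has a ≤ 2 and b ≤ 5; it is enough to label the cells with 0 ≤ a ≤ 2 and 0 ≤ b ≤ 5.
Every move lowers a or b (never raises either), so fill the grid row by row in increasing a, and left to right within a row: each cell's successors are then already labelled.
      b=0  b=1  b=2  b=3  b=4  b=5
a=0:    L    W    L    W    W    W
a=1:    W    W    W    W    L    W
a=2:    L    W    L    W    W    W
Cells with no legal move (terminal, hence L): (0,0).
The remaining L cells, each justified by listing all of its moves:
(0,2): →(0,1)(W) only, which is W, so L
(1,4): →(0,4)(W), (1,3)(W), (1,1)(W), (1,0)(W), (0,3)(W) — all W, so L
(2,0): →(1,0)(W) only, which is W, so L
(2,2): →(1,2)(W), (2,1)(W), (1,1)(W) — all W, so L
Every other cell has at least one move into one of the L cells above, so it is W.
From (2,5), the L positions reachable in one move are: (2,2), (1,4). Any move reaching one of these is winning.

Move to (2,2).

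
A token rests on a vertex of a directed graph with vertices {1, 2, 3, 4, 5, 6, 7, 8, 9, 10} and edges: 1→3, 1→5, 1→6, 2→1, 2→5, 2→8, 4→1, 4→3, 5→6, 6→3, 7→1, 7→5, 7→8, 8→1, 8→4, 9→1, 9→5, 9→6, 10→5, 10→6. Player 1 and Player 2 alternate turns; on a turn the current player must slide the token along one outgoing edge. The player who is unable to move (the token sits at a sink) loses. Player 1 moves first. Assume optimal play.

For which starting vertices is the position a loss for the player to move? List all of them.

3, 5, 8

Use the standard recursion: the mover loses at a terminal position; elsewhere, the mover wins exactly when some move hands the opponent an L position.
Every edge goes from a vertex to one that appears earlier in the order 3, 6, 5, 10, 1, 4, 9, 8, 2, 7, so processing vertices in that order labels each vertex after all of its successors.
3: no outgoing edge → L
6: W (go to 3, an L position)
5: L (sole option 6(W) is W)
10: W (go to 5, an L position)
1: W (go to 5, an L position)
4: W (go to 3, an L position)
9: W (go to 5, an L position)
8: L (options 4(W), 1(W) are all W)
2: W (go to 8, an L position)
7: W (go to 8, an L position)
The losing starting vertices are exactly the entries labelled L in this table (3 of them).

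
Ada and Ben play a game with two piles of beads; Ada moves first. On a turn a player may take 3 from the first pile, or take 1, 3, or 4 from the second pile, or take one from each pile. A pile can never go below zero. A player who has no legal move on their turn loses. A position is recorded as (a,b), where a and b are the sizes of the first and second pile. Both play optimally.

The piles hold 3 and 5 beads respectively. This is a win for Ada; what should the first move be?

Build the W/L table. Terminal = L. A non-terminal position is W if it has a move to some L; otherwise it is L.
No move ever increases a pile, so every position that can arise here has a ≤ 3 and b ≤ 5; it is enough to label the cells with 0 ≤ a ≤ 3 and 0 ≤ b ≤ 5.
Every move lowers a or b (never raises either), so fill the grid row by row in increasing a, and left to right within a row: each cell's successors are then already labelled.
      b=0  b=1  b=2  b=3  b=4  b=5
a=0:    L    W    L    W    W    W
a=1:    L    W    L    W    W    W
a=2:    L    W    L    W    W    W
a=3:    W    W    W    W    L    W
Cells with no legal move (terminal, hence L): (0,0), (1,0), (2,0).
The remaining L cells, each justified by listing all of its moves:
(0,2): →(0,1)(W) only, which is W, so L
(1,2): →(1,1)(W), (0,1)(W) — all W, so L
(2,2): →(2,1)(W), (1,1)(W) — all W, so L
(3,4): →(0,4)(W), (3,3)(W), (3,1)(W), (3,0)(W), (2,3)(W) — all W, so L
Every other cell has at least one move into one of the L cells above, so it is W.
From (3,5), the L positions reachable in one move are: (3,4).

Move to (3,4).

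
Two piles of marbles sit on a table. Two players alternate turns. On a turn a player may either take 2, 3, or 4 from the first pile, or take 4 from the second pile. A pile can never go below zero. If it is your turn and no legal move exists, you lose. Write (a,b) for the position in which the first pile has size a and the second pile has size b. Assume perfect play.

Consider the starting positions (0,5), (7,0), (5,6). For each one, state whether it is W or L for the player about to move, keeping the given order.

(0,5): W, (7,0): L, (5,6): W

Build the W/L table. Terminal = L. A non-terminal position is W if it has a move to some L; otherwise it is L.
No move ever increases a pile, so every position that can arise here has a ≤ 7 and b ≤ 6; it is enough to label the cells with 0 ≤ a ≤ 7 and 0 ≤ b ≤ 6.
Every move lowers a or b (never raises either), so fill the grid row by row in increasing a, and left to right within a row: each cell's successors are then already labelled.
      b=0  b=1  b=2  b=3  b=4  b=5  b=6
a=0:    L    L    L    L    W    W    W
a=1:    L    L    L    L    W    W    W
a=2:    W    W    W    W    L    L    L
a=3:    W    W    W    W    L    L    L
a=4:    W    W    W    W    W    W    W
a=5:    W    W    W    W    W    W    W
a=6:    L    L    L    L    W    W    W
a=7:    L    L    L    L    W    W    W
Cells with no legal move (terminal, hence L): (0,0), (0,1), (0,2), (0,3), (1,0), (1,1), (1,2), (1,3).
The remaining L cells, each justified by listing all of its moves:
(2,4): →(0,4)(W), (2,0)(W) — all W, so L
(2,5): →(0,5)(W), (2,1)(W) — all W, so L
(2,6): →(0,6)(W), (2,2)(W) — all W, so L
(3,4): →(1,4)(W), (0,4)(W), (3,0)(W) — all W, so L
(3,5): →(1,5)(W), (0,5)(W), (3,1)(W) — all W, so L
(3,6): →(1,6)(W), (0,6)(W), (3,2)(W) — all W, so L
(6,0): →(4,0)(W), (3,0)(W), (2,0)(W) — all W, so L
(6,1): →(4,1)(W), (3,1)(W), (2,1)(W) — all W, so L
(6,2): →(4,2)(W), (3,2)(W), (2,2)(W) — all W, so L
(6,3): →(4,3)(W), (3,3)(W), (2,3)(W) — all W, so L
(7,0): →(5,0)(W), (4,0)(W), (3,0)(W) — all W, so L
(7,1): →(5,1)(W), (4,1)(W), (3,1)(W) — all W, so L
(7,2): →(5,2)(W), (4,2)(W), (3,2)(W) — all W, so L
(7,3): →(5,3)(W), (4,3)(W), (3,3)(W) — all W, so L
Every other cell has at least one move into one of the L cells above, so it is W.
(0,5): the move to (0,1) reaches an L cell, so W
(7,0): one of the L cells justified above, so L
(5,6): the move to (3,6) reaches an L cell, so W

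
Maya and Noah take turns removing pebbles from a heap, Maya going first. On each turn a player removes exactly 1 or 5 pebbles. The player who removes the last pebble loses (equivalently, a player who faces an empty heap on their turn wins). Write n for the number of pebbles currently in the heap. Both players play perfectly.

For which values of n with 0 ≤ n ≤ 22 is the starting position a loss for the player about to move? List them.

1, 3, 5, 7, 9, 11, 13, 15, 17, 19, 21

Compute win/loss labels from the base case upward. A position with no move is W. Any other position is W if it can reach an L in one move, else L.
n=0: no move; the opponent has just taken the last pebble and therefore loses → W
n=1: only reaches 0(W), which is W → L
n=2: reaches L-position 1 → W
n=3: only reaches 2(W), which is W → L
n=4: reaches L-position 3 → W
n=5: only reaches 4(W), 0(W), all W → L
n=6: reaches L-position 5 → W
n=7: only reaches 6(W), 2(W), all W → L
n=8: reaches L-position 7 → W
n=9: only reaches 8(W), 4(W), all W → L
n=10: reaches L-position 9 → W
n=11: only reaches 10(W), 6(W), all W → L
n=12: reaches L-position 11 → W
n=13: only reaches 12(W), 8(W), all W → L
n=14: reaches L-position 13 → W
n=15: only reaches 14(W), 10(W), all W → L
n=16: reaches L-position 15 → W
n=17: only reaches 16(W), 12(W), all W → L
n=18: reaches L-position 17 → W
n=19: only reaches 18(W), 14(W), all W → L
n=20: reaches L-position 19 → W
n=21: only reaches 20(W), 16(W), all W → L
n=22: reaches L-position 21 → W
Reading off the rows marked L gives the requested list; there are 11 such values of n.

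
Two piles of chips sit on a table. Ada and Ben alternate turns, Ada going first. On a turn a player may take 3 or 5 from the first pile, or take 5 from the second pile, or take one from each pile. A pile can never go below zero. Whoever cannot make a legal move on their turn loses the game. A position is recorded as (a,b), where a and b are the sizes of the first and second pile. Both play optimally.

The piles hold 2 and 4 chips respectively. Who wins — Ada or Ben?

Label each position W (a win for the player to move) or L (a loss). A position with no legal move is L; any other position is W exactly when some move reaches an L, and L when every move reaches a W.
No move ever increases a pile, so every position that can arise here has a ≤ 2 and b ≤ 4; it is enough to label the cells with 0 ≤ a ≤ 2 and 0 ≤ b ≤ 4.
Every move lowers a or b (never raises either), so fill the grid row by row in increasing a, and left to right within a row: each cell's successors are then already labelled.
      b=0  b=1  b=2  b=3  b=4
a=0:    L    L    L    L    L
a=1:    L    W    W    W    W
a=2:    L    W    L    L    L
Cells with no legal move (terminal, hence L): (0,0), (0,1), (0,2), (0,3), (0,4), (1,0), (2,0).
The remaining L cells, each justified by listing all of its moves:
(2,2): only reaches (1,1)(W), which is W → L
(2,3): only reaches (1,2)(W), which is W → L
(2,4): only reaches (1,3)(W), which is W → L
Every other cell has at least one move into one of the L cells above, so it is W.
The starting position (2,4) is L: whatever Ada does, the opponent receives a W position.

Ben wins.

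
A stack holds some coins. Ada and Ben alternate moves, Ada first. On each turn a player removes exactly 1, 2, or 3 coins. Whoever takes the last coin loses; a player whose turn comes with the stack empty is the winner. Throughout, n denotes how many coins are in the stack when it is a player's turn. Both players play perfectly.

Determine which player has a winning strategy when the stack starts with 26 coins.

Ada wins.

Build the W/L table. Terminal = W. A non-terminal position is W if it has a move to some L; otherwise it is L.
n=0: no move; the opponent has just taken the last coin and therefore loses → W
n=1: only reaches 0(W), which is W → L
n=2: reaches L-position 1 → W
n=3: reaches L-position 1 → W
n=4: reaches L-position 1 → W
n=5: only reaches 4(W), 3(W), 2(W), all W → L
n=6: reaches L-position 5 → W
n=7: reaches L-position 5 → W
n=8: reaches L-position 5 → W
n=9: only reaches 8(W), 7(W), 6(W), all W → L
n=10: reaches L-position 9 → W
n=11: reaches L-position 9 → W
n=12: reaches L-position 9 → W
n=13: only reaches 12(W), 11(W), 10(W), all W → L
n=14: reaches L-position 13 → W
n=15: reaches L-position 13 → W
n=16: reaches L-position 13 → W
n=17: only reaches 16(W), 15(W), 14(W), all W → L
n=18: reaches L-position 17 → W
n=19: reaches L-position 17 → W
n=20: reaches L-position 17 → W
n=21: only reaches 20(W), 19(W), 18(W), all W → L
n=22: reaches L-position 21 → W
n=23: reaches L-position 21 → W
n=24: reaches L-position 21 → W
n=25: only reaches 24(W), 23(W), 22(W), all W → L
n=26: reaches L-position 25 → W
From 26 Ada can remove 1, leaving 25, reaching an L position.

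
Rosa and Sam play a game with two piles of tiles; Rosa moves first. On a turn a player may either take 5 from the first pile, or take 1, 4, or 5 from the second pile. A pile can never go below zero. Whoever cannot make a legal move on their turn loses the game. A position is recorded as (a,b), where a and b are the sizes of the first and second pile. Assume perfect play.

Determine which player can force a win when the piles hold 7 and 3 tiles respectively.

Sam wins.

Classify positions by backward induction: terminal positions (no move available) are L. From any other position, the mover wins iff some move reaches an L.
No move ever increases a pile, so every position that can arise here has a ≤ 7 and b ≤ 3; it is enough to label the cells with 0 ≤ a ≤ 7 and 0 ≤ b ≤ 3.
Every move lowers a or b (never raises either), so fill the grid row by row in increasing a, and left to right within a row: each cell's successors are then already labelled.
      b=0  b=1  b=2  b=3
a=0:    L    W    L    W
a=1:    L    W    L    W
a=2:    L    W    L    W
a=3:    L    W    L    W
a=4:    L    W    L    W
a=5:    W    L    W    L
a=6:    W    L    W    L
a=7:    W    L    W    L
Cells with no legal move (terminal, hence L): (0,0), (1,0), (2,0), (3,0), (4,0).
The remaining L cells, each justified by listing all of its moves:
(0,2): →(0,1)(W) only, which is W, so L
(1,2): →(1,1)(W) only, which is W, so L
(2,2): →(2,1)(W) only, which is W, so L
(3,2): →(3,1)(W) only, which is W, so L
(4,2): →(4,1)(W) only, which is W, so L
(5,1): →(0,1)(W), (5,0)(W) — all W, so L
(5,3): →(0,3)(W), (5,2)(W) — all W, so L
(6,1): →(1,1)(W), (6,0)(W) — all W, so L
(6,3): →(1,3)(W), (6,2)(W) — all W, so L
(7,1): →(2,1)(W), (7,0)(W) — all W, so L
(7,3): →(2,3)(W), (7,2)(W) — all W, so L
Every other cell has at least one move into one of the L cells above, so it is W.
Every move from (7,3) reaches a W position, so the mover loses.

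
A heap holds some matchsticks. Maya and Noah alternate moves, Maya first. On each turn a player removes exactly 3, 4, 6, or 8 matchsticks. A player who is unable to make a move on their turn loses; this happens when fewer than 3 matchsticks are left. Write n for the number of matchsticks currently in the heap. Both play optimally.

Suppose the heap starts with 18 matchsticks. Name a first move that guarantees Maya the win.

Remove 6, leaving 12.

Work bottom-up. With no move the player to move loses. Otherwise the position is W if at least one move leads to an L position for the opponent, and L if every move leads to a W.
n=0: no move → L
n=1: no move → L
n=2: no move → L
n=3: →0(L), so W
n=4: →1(L), so W
n=5: →2(L), so W
n=6: →2(L), so W
n=7: →1(L), so W
n=8: →2(L), so W
n=9: →1(L), so W
n=10: →2(L), so W
n=11: →8(W), 7(W), 5(W), 3(W) — all W, so L
n=12: →9(W), 8(W), 6(W), 4(W) — all W, so L
n=13: →10(W), 9(W), 7(W), 5(W) — all W, so L
n=14: →11(L), so W
n=15: →12(L), so W
n=16: →13(L), so W
n=17: →13(L), so W
n=18: →12(L), so W
From 18, the L positions reachable in one move are: 12.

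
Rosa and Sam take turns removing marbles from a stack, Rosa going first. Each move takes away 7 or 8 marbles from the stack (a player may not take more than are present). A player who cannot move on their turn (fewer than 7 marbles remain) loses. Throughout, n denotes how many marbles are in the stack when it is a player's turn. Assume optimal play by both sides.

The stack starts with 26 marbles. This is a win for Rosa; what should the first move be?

Build the W/L table. Terminal = L. A non-terminal position is W if it has a move to some L; otherwise it is L.
n=0: no move → L
n=1: no move → L
n=2: no move → L
n=3: no move → L
n=4: no move → L
n=5: no move → L
n=6: no move → L
n=7: W (go to 0, an L position)
n=8: W (go to 1, an L position)
n=9: W (go to 2, an L position)
n=10: W (go to 3, an L position)
n=11: W (go to 4, an L position)
n=12: W (go to 5, an L position)
n=13: W (go to 6, an L position)
n=14: W (go to 6, an L position)
n=15: L (options 8(W), 7(W) are all W)
n=16: L (options 9(W), 8(W) are all W)
n=17: L (options 10(W), 9(W) are all W)
n=18: L (options 11(W), 10(W) are all W)
n=19: L (options 12(W), 11(W) are all W)
n=20: L (options 13(W), 12(W) are all W)
n=21: L (options 14(W), 13(W) are all W)
n=22: W (go to 15, an L position)
n=23: W (go to 16, an L position)
n=24: W (go to 17, an L position)
n=25: W (go to 18, an L position)
n=26: W (go to 19, an L position)
From 26, the L positions reachable in one move are: 19, 18. Any move reaching one of these is winning.

Remove 7, leaving 19.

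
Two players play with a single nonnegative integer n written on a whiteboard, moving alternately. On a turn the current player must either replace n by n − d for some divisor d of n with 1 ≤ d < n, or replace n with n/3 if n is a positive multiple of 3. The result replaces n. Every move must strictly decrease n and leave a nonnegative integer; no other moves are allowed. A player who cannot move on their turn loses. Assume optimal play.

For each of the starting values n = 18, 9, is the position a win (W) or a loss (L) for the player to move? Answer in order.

Use the standard recursion: the mover loses at a terminal position; elsewhere, the mover wins exactly when some move hands the opponent an L position.
n=0: no move → L
n=1: no move → L
n=2: W (go to 1, an L position)
n=3: W (go to 1, an L position)
n=4: L (options 2(W), 3(W) are all W)
n=5: W (go to 4, an L position)
n=6: W (go to 4, an L position)
n=7: L (sole option 6(W) is W)
n=8: W (go to 4, an L position)
n=9: L (options 3(W), 6(W), 8(W) are all W)
n=10: W (go to 9, an L position)
n=11: L (sole option 10(W) is W)
n=12: W (go to 4, an L position)
n=13: L (sole option 12(W) is W)
n=14: W (go to 7, an L position)
n=15: L (options 5(W), 10(W), 12(W), 14(W) are all W)
n=16: W (go to 15, an L position)
n=17: L (sole option 16(W) is W)
n=18: W (go to 9, an L position)

18: W, 9: L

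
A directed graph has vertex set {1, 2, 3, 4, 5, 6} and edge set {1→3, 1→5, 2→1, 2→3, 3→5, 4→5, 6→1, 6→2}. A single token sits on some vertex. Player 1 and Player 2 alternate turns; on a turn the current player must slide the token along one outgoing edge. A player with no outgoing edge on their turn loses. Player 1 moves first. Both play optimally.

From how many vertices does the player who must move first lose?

Use the standard recursion: the mover loses at a terminal position; elsewhere, the mover wins exactly when some move hands the opponent an L position.
Every edge goes from a vertex to one that appears earlier in the order 5, 3, 1, 4, 2, 6, so processing vertices in that order labels each vertex after all of its successors.
5: no outgoing edge → L
3: reaches L-position 5 → W
1: reaches L-position 5 → W
4: reaches L-position 5 → W
2: only reaches 1(W), 3(W), all W → L
6: reaches L-position 2 → W
The L vertices are 2, 5; that is 2 in all.

2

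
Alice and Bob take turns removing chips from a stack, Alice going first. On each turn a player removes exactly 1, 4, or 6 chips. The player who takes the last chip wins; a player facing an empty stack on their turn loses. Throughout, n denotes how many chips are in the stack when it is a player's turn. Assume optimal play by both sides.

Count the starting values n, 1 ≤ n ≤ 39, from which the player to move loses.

15

Compute win/loss labels from the base case upward. A position with no move is L. Any other position is W if it can reach an L in one move, else L.
n=0: no move → L
n=1: can move to 0, which is L ⇒ W
n=2: the only move is to 1(W), a W ⇒ L
n=3: can move to 2, which is L ⇒ W
n=4: can move to 0, which is L ⇒ W
n=5: moves to 4(W), 1(W); every one is W ⇒ L
n=6: can move to 5, which is L ⇒ W
n=7: moves to 6(W), 3(W), 1(W); every one is W ⇒ L
n=8: can move to 7, which is L ⇒ W
n=9: can move to 5, which is L ⇒ W
n=10: moves to 9(W), 6(W), 4(W); every one is W ⇒ L
n=11: can move to 10, which is L ⇒ W
n=12: moves to 11(W), 8(W), 6(W); every one is W ⇒ L
n=13: can move to 12, which is L ⇒ W
n=14: can move to 10, which is L ⇒ W
n=15: moves to 14(W), 11(W), 9(W); every one is W ⇒ L
n=16: can move to 15, which is L ⇒ W
n=17: moves to 16(W), 13(W), 11(W); every one is W ⇒ L
n=18: can move to 17, which is L ⇒ W
n=19: can move to 15, which is L ⇒ W
n=20: moves to 19(W), 16(W), 14(W); every one is W ⇒ L
n=21: can move to 20, which is L ⇒ W
n=22: moves to 21(W), 18(W), 16(W); every one is W ⇒ L
n=23: can move to 22, which is L ⇒ W
n=24: can move to 20, which is L ⇒ W
n=25: moves to 24(W), 21(W), 19(W); every one is W ⇒ L
n=26: can move to 25, which is L ⇒ W
n=27: moves to 26(W), 23(W), 21(W); every one is W ⇒ L
n=28: can move to 27, which is L ⇒ W
n=29: can move to 25, which is L ⇒ W
n=30: moves to 29(W), 26(W), 24(W); every one is W ⇒ L
n=31: can move to 30, which is L ⇒ W
n=32: moves to 31(W), 28(W), 26(W); every one is W ⇒ L
n=33: can move to 32, which is L ⇒ W
n=34: can move to 30, which is L ⇒ W
n=35: moves to 34(W), 31(W), 29(W); every one is W ⇒ L
n=36: can move to 35, which is L ⇒ W
n=37: moves to 36(W), 33(W), 31(W); every one is W ⇒ L
n=38: can move to 37, which is L ⇒ W
n=39: can move to 35, which is L ⇒ W
L entries with 1 ≤ n ≤ 39 (n=0 is outside the asked range and is not counted): n = 2, 5, 7, 10, 12, 15, 17, 20, 22, 25, 27, 30, 32, 35, 37; that makes 15.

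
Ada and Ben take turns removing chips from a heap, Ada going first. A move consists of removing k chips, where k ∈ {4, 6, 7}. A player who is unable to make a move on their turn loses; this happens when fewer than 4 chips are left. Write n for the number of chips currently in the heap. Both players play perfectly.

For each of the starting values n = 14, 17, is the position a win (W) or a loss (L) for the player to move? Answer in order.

Compute win/loss labels from the base case upward. A position with no move is L. Any other position is W if it can reach an L in one move, else L.
n=0: no move → L
n=1: no move → L
n=2: no move → L
n=3: no move → L
n=4: →0(L), so W
n=5: →1(L), so W
n=6: →2(L), so W
n=7: →3(L), so W
n=8: →2(L), so W
n=9: →3(L), so W
n=10: →3(L), so W
n=11: →7(W), 5(W), 4(W) — all W, so L
n=12: →8(W), 6(W), 5(W) — all W, so L
n=13: →9(W), 7(W), 6(W) — all W, so L
n=14: →10(W), 8(W), 7(W) — all W, so L
n=15: →11(L), so W
n=16: →12(L), so W
n=17: →13(L), so W

14: L, 17: W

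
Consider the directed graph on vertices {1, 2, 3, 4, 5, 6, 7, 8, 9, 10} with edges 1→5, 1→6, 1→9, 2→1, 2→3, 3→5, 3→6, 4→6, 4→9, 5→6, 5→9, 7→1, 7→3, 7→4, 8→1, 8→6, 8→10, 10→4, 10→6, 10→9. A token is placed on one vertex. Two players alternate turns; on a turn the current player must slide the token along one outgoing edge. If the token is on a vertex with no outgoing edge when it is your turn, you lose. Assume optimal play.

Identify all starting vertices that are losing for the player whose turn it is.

Work bottom-up. With no move the player to move loses. Otherwise the position is W if at least one move leads to an L position for the opponent, and L if every move leads to a W.
Every edge goes from a vertex to one that appears earlier in the order 9, 6, 4, 5, 10, 1, 3, 7, 2, 8, so processing vertices in that order labels each vertex after all of its successors.
9: no outgoing edge → L
6: no outgoing edge → L
4: W (go to 6, an L position)
5: W (go to 6, an L position)
10: W (go to 6, an L position)
1: W (go to 6, an L position)
3: W (go to 6, an L position)
7: L (options 3(W), 1(W), 4(W) are all W)
2: L (options 3(W), 1(W) are all W)
8: W (go to 6, an L position)
Reading off the rows marked L gives the requested list; there are 4 such vertices.

2, 6, 7, 9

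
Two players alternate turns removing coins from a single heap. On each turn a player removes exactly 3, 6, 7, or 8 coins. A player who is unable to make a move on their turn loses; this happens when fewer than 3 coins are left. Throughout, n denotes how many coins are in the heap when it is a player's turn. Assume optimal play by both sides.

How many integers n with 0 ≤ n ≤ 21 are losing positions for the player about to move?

6

Compute win/loss labels from the base case upward. A position with no move is L. Any other position is W if it can reach an L in one move, else L.
n=0: no move → L
n=1: no move → L
n=2: no move → L
n=3: can move to 0, which is L ⇒ W
n=4: can move to 1, which is L ⇒ W
n=5: can move to 2, which is L ⇒ W
n=6: can move to 0, which is L ⇒ W
n=7: can move to 1, which is L ⇒ W
n=8: can move to 2, which is L ⇒ W
n=9: can move to 2, which is L ⇒ W
n=10: can move to 2, which is L ⇒ W
n=11: moves to 8(W), 5(W), 4(W), 3(W); every one is W ⇒ L
n=12: moves to 9(W), 6(W), 5(W), 4(W); every one is W ⇒ L
n=13: moves to 10(W), 7(W), 6(W), 5(W); every one is W ⇒ L
n=14: can move to 11, which is L ⇒ W
n=15: can move to 12, which is L ⇒ W
n=16: can move to 13, which is L ⇒ W
n=17: can move to 11, which is L ⇒ W
n=18: can move to 12, which is L ⇒ W
n=19: can move to 13, which is L ⇒ W
n=20: can move to 13, which is L ⇒ W
n=21: can move to 13, which is L ⇒ W
L entries with 0 ≤ n ≤ 21: n = 0, 1, 2, 11, 12, 13; that makes 6.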